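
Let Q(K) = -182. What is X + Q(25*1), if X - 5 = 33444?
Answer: 33267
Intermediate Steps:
X = 33449 (X = 5 + 33444 = 33449)
X + Q(25*1) = 33449 - 182 = 33267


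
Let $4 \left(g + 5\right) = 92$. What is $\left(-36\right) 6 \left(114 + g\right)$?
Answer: $-28512$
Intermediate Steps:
$g = 18$ ($g = -5 + \frac{1}{4} \cdot 92 = -5 + 23 = 18$)
$\left(-36\right) 6 \left(114 + g\right) = \left(-36\right) 6 \left(114 + 18\right) = \left(-216\right) 132 = -28512$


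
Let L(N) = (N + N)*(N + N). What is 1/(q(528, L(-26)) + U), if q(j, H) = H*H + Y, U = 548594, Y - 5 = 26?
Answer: 1/7860241 ≈ 1.2722e-7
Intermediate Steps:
Y = 31 (Y = 5 + 26 = 31)
L(N) = 4*N² (L(N) = (2*N)*(2*N) = 4*N²)
q(j, H) = 31 + H² (q(j, H) = H*H + 31 = H² + 31 = 31 + H²)
1/(q(528, L(-26)) + U) = 1/((31 + (4*(-26)²)²) + 548594) = 1/((31 + (4*676)²) + 548594) = 1/((31 + 2704²) + 548594) = 1/((31 + 7311616) + 548594) = 1/(7311647 + 548594) = 1/7860241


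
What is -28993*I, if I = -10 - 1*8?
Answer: 521874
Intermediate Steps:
I = -18 (I = -10 - 8 = -18)
-28993*I = -28993*(-18) = 521874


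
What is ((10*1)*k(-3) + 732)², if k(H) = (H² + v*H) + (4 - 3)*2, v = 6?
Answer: 438244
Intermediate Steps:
k(H) = 2 + H² + 6*H (k(H) = (H² + 6*H) + (4 - 3)*2 = (H² + 6*H) + 1*2 = (H² + 6*H) + 2 = 2 + H² + 6*H)
((10*1)*k(-3) + 732)² = ((10*1)*(2 + (-3)² + 6*(-3)) + 732)² = (10*(2 + 9 - 18) + 732)² = (10*(-7) + 732)² = (-70 + 732)² = 662² = 438244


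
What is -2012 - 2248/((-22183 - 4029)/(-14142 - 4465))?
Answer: -23641770/6553 ≈ -3607.8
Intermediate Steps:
-2012 - 2248/((-22183 - 4029)/(-14142 - 4465)) = -2012 - 2248/((-26212/(-18607))) = -2012 - 2248/((-26212*(-1/18607))) = -2012 - 2248/26212/18607 = -2012 - 2248*18607/26212 = -2012 - 1*10457134/6553 = -2012 - 10457134/6553 = -23641770/6553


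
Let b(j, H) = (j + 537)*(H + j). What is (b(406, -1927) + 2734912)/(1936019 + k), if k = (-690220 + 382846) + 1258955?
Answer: 1300609/2887600 ≈ 0.45041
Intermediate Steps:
k = 951581 (k = -307374 + 1258955 = 951581)
b(j, H) = (537 + j)*(H + j)
(b(406, -1927) + 2734912)/(1936019 + k) = ((406² + 537*(-1927) + 537*406 - 1927*406) + 2734912)/(1936019 + 951581) = ((164836 - 1034799 + 218022 - 782362) + 2734912)/2887600 = (-1434303 + 2734912)*(1/2887600) = 1300609*(1/2887600) = 1300609/2887600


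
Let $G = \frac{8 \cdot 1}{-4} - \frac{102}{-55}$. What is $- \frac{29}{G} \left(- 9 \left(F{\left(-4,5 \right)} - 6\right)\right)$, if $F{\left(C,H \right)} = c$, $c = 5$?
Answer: $\frac{14355}{8} \approx 1794.4$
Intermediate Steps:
$G = - \frac{8}{55}$ ($G = 8 \left(- \frac{1}{4}\right) - - \frac{102}{55} = -2 + \frac{102}{55} = - \frac{8}{55} \approx -0.14545$)
$F{\left(C,H \right)} = 5$
$- \frac{29}{G} \left(- 9 \left(F{\left(-4,5 \right)} - 6\right)\right) = - \frac{29}{- \frac{8}{55}} \left(- 9 \left(5 - 6\right)\right) = \left(-29\right) \left(- \frac{55}{8}\right) \left(\left(-9\right) \left(-1\right)\right) = \frac{1595}{8} \cdot 9 = \frac{14355}{8}$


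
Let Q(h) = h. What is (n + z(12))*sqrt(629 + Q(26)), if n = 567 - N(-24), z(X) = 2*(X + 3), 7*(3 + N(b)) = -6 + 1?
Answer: 4205*sqrt(655)/7 ≈ 15374.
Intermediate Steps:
N(b) = -26/7 (N(b) = -3 + (-6 + 1)/7 = -3 + (1/7)*(-5) = -3 - 5/7 = -26/7)
z(X) = 6 + 2*X (z(X) = 2*(3 + X) = 6 + 2*X)
n = 3995/7 (n = 567 - 1*(-26/7) = 567 + 26/7 = 3995/7 ≈ 570.71)
(n + z(12))*sqrt(629 + Q(26)) = (3995/7 + (6 + 2*12))*sqrt(629 + 26) = (3995/7 + (6 + 24))*sqrt(655) = (3995/7 + 30)*sqrt(655) = 4205*sqrt(655)/7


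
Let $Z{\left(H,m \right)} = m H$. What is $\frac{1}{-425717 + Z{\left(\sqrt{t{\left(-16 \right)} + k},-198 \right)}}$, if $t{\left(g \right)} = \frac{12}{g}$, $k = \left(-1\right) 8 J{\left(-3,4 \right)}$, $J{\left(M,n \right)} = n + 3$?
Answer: $\frac{i}{- 425717 i + 99 \sqrt{227}} \approx -2.3489 \cdot 10^{-6} + 8.23 \cdot 10^{-9} i$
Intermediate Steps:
$J{\left(M,n \right)} = 3 + n$
$k = -56$ ($k = \left(-1\right) 8 \left(3 + 4\right) = \left(-8\right) 7 = -56$)
$Z{\left(H,m \right)} = H m$
$\frac{1}{-425717 + Z{\left(\sqrt{t{\left(-16 \right)} + k},-198 \right)}} = \frac{1}{-425717 + \sqrt{\frac{12}{-16} - 56} \left(-198\right)} = \frac{1}{-425717 + \sqrt{12 \left(- \frac{1}{16}\right) - 56} \left(-198\right)} = \frac{1}{-425717 + \sqrt{- \frac{3}{4} - 56} \left(-198\right)} = \frac{1}{-425717 + \sqrt{- \frac{227}{4}} \left(-198\right)} = \frac{1}{-425717 + \frac{i \sqrt{227}}{2} \left(-198\right)} = \frac{1}{-425717 - 99 i \sqrt{227}}$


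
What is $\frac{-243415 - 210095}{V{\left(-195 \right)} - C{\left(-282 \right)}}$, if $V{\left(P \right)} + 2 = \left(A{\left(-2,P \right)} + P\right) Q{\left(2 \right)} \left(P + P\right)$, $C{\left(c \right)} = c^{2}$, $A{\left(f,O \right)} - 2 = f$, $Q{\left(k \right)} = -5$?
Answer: $\frac{226755}{229888} \approx 0.98637$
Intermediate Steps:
$A{\left(f,O \right)} = 2 + f$
$V{\left(P \right)} = -2 - 10 P^{2}$ ($V{\left(P \right)} = -2 + \left(\left(2 - 2\right) + P\right) \left(-5\right) \left(P + P\right) = -2 + \left(0 + P\right) \left(-5\right) 2 P = -2 + P \left(-5\right) 2 P = -2 + - 5 P 2 P = -2 - 10 P^{2}$)
$\frac{-243415 - 210095}{V{\left(-195 \right)} - C{\left(-282 \right)}} = \frac{-243415 - 210095}{\left(-2 - 10 \left(-195\right)^{2}\right) - \left(-282\right)^{2}} = \frac{-243415 - 210095}{\left(-2 - 380250\right) - 79524} = - \frac{453510}{\left(-2 - 380250\right) - 79524} = - \frac{453510}{-380252 - 79524} = - \frac{453510}{-459776} = \left(-453510\right) \left(- \frac{1}{459776}\right) = \frac{226755}{229888}$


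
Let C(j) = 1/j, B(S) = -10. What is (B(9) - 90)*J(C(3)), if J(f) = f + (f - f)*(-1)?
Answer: -100/3 ≈ -33.333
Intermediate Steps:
C(j) = 1/j
J(f) = f (J(f) = f + 0*(-1) = f + 0 = f)
(B(9) - 90)*J(C(3)) = (-10 - 90)/3 = -100*⅓ = -100/3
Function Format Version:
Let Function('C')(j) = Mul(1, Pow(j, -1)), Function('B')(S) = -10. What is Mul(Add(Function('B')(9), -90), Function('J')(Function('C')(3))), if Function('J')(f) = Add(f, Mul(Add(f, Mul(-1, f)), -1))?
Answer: Rational(-100, 3) ≈ -33.333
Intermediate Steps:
Function('C')(j) = Pow(j, -1)
Function('J')(f) = f (Function('J')(f) = Add(f, Mul(0, -1)) = Add(f, 0) = f)
Mul(Add(Function('B')(9), -90), Function('J')(Function('C')(3))) = Mul(Add(-10, -90), Pow(3, -1)) = Mul(-100, Rational(1, 3)) = Rational(-100, 3)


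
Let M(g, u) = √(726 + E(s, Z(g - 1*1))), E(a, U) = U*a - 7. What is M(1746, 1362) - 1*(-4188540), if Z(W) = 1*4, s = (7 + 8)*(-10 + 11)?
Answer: 4188540 + √779 ≈ 4.1886e+6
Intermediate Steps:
s = 15 (s = 15*1 = 15)
Z(W) = 4
E(a, U) = -7 + U*a
M(g, u) = √779 (M(g, u) = √(726 + (-7 + 4*15)) = √(726 + (-7 + 60)) = √(726 + 53) = √779)
M(1746, 1362) - 1*(-4188540) = √779 - 1*(-4188540) = √779 + 4188540 = 4188540 + √779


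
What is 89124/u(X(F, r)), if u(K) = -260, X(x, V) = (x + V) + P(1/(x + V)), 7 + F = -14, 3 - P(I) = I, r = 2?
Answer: -22281/65 ≈ -342.78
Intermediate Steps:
P(I) = 3 - I
F = -21 (F = -7 - 14 = -21)
X(x, V) = 3 + V + x - 1/(V + x) (X(x, V) = (x + V) + (3 - 1/(x + V)) = (V + x) + (3 - 1/(V + x)) = 3 + V + x - 1/(V + x))
89124/u(X(F, r)) = 89124/(-260) = 89124*(-1/260) = -22281/65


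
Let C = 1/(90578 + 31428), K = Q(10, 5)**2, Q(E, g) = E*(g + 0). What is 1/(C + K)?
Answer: 122006/305015001 ≈ 0.00040000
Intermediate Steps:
Q(E, g) = E*g
K = 2500 (K = (10*5)**2 = 50**2 = 2500)
C = 1/122006 ≈ 8.1963e-6
1/(C + K) = 1/(1/122006 + 2500) = 1/(305015001/122006) = 122006/305015001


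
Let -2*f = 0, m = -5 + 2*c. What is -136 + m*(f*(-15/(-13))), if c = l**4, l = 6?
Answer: -136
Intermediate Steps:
c = 1296 (c = 6**4 = 1296)
m = 2587 (m = -5 + 2*1296 = -5 + 2592 = 2587)
f = 0 (f = -1/2*0 = 0)
-136 + m*(f*(-15/(-13))) = -136 + 2587*(0*(-15/(-13))) = -136 + 2587*(0*(-15*(-1/13))) = -136 + 2587*(0*(15/13)) = -136 + 2587*0 = -136 + 0 = -136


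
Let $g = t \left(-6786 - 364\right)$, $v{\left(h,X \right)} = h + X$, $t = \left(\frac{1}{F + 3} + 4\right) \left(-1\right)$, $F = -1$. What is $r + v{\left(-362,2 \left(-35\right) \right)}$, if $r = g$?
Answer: $31743$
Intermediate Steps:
$t = - \frac{9}{2}$ ($t = \left(\frac{1}{-1 + 3} + 4\right) \left(-1\right) = \left(\frac{1}{2} + 4\right) \left(-1\right) = \frac{9}{2} \left(-1\right) = - \frac{9}{2} \approx -4.5$)
$v{\left(h,X \right)} = X + h$
$g = 32175$ ($g = - \frac{9 \left(-6786 - 364\right)}{2} = \left(- \frac{9}{2}\right) \left(-7150\right) = 32175$)
$r = 32175$
$r + v{\left(-362,2 \left(-35\right) \right)} = 32175 + \left(2 \left(-35\right) - 362\right) = 32175 - 432 = 31743$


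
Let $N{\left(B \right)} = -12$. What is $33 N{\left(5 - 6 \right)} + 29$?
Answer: $-367$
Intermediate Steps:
$33 N{\left(5 - 6 \right)} + 29 = 33 \left(-12\right) + 29 = -396 + 29 = -367$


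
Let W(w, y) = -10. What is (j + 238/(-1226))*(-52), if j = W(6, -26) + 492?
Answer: -15358044/613 ≈ -25054.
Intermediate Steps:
j = 482 (j = -10 + 492 = 482)
(j + 238/(-1226))*(-52) = (482 + 238/(-1226))*(-52) = (482 + 238*(-1/1226))*(-52) = (482 - 119/613)*(-52) = (295347/613)*(-52) = -15358044/613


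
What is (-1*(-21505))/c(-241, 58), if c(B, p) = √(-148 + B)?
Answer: -21505*I*√389/389 ≈ -1090.3*I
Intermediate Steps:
(-1*(-21505))/c(-241, 58) = (-1*(-21505))/(√(-148 - 241)) = 21505/(√(-389)) = 21505/((I*√389)) = 21505*(-I*√389/389) = -21505*I*√389/389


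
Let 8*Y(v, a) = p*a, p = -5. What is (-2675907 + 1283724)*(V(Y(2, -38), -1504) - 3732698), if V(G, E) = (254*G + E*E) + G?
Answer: 8156108282049/4 ≈ 2.0390e+12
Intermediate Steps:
Y(v, a) = -5*a/8 (Y(v, a) = (-5*a)/8 = -5*a/8)
V(G, E) = E² + 255*G (V(G, E) = (254*G + E²) + G = (E² + 254*G) + G = E² + 255*G)
(-2675907 + 1283724)*(V(Y(2, -38), -1504) - 3732698) = (-2675907 + 1283724)*(((-1504)² + 255*(-5/8*(-38))) - 3732698) = -1392183*((2262016 + 255*(95/4)) - 3732698) = -1392183*((2262016 + 24225/4) - 3732698) = -1392183*(9072289/4 - 3732698) = -1392183*(-5858503/4) = 8156108282049/4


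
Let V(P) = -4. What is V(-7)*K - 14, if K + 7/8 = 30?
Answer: -261/2 ≈ -130.50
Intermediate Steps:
K = 233/8 (K = -7/8 + 30 = 233/8 ≈ 29.125)
V(-7)*K - 14 = -4*233/8 - 14 = -233/2 - 14 = -261/2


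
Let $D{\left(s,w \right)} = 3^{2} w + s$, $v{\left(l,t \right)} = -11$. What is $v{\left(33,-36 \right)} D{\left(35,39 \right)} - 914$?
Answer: $-5160$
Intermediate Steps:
$D{\left(s,w \right)} = s + 9 w$ ($D{\left(s,w \right)} = 9 w + s = s + 9 w$)
$v{\left(33,-36 \right)} D{\left(35,39 \right)} - 914 = - 11 \left(35 + 9 \cdot 39\right) - 914 = - 11 \left(35 + 351\right) - 914 = \left(-11\right) 386 - 914 = -4246 - 914 = -5160$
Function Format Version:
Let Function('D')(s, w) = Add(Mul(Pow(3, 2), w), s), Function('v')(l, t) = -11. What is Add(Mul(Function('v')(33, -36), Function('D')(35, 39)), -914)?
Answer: -5160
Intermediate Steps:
Function('D')(s, w) = Add(s, Mul(9, w)) (Function('D')(s, w) = Add(Mul(9, w), s) = Add(s, Mul(9, w)))
Add(Mul(Function('v')(33, -36), Function('D')(35, 39)), -914) = Add(Mul(-11, Add(35, Mul(9, 39))), -914) = Add(Mul(-11, Add(35, 351)), -914) = Add(Mul(-11, 386), -914) = Add(-4246, -914) = -5160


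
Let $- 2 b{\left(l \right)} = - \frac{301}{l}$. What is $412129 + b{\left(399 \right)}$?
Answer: $\frac{46982749}{114} \approx 4.1213 \cdot 10^{5}$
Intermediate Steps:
$b{\left(l \right)} = \frac{301}{2 l}$ ($b{\left(l \right)} = - \frac{\left(-301\right) \frac{1}{l}}{2} = \frac{301}{2 l}$)
$412129 + b{\left(399 \right)} = 412129 + \frac{301}{2 \cdot 399} = 412129 + \frac{301}{2} \cdot \frac{1}{399} = 412129 + \frac{43}{114} = \frac{46982749}{114}$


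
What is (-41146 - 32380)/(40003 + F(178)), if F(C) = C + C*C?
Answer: -73526/71865 ≈ -1.0231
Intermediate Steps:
F(C) = C + C²
(-41146 - 32380)/(40003 + F(178)) = (-41146 - 32380)/(40003 + 178*(1 + 178)) = -73526/(40003 + 178*179) = -73526/(40003 + 31862) = -73526/71865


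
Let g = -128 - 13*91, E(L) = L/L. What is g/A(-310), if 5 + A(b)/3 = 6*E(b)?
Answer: -437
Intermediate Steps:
E(L) = 1
g = -1311 (g = -128 - 1183 = -1311)
A(b) = 3 (A(b) = -15 + 3*(6*1) = -15 + 3*6 = -15 + 18 = 3)
g/A(-310) = -1311/3 = -1311*⅓ = -437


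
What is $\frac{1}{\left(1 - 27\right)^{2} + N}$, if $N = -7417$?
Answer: $- \frac{1}{6741} \approx -0.00014835$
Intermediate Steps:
$\frac{1}{\left(1 - 27\right)^{2} + N} = \frac{1}{\left(1 - 27\right)^{2} - 7417} = \frac{1}{\left(-26\right)^{2} - 7417} = \frac{1}{676 - 7417} = \frac{1}{-6741} = - \frac{1}{6741}$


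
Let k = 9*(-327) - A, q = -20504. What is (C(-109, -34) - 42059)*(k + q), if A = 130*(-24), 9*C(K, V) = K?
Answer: 7696615280/9 ≈ 8.5518e+8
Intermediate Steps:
C(K, V) = K/9
A = -3120
k = 177 (k = 9*(-327) - 1*(-3120) = -2943 + 3120 = 177)
(C(-109, -34) - 42059)*(k + q) = ((⅑)*(-109) - 42059)*(177 - 20504) = (-109/9 - 42059)*(-20327) = -378640/9*(-20327) = 7696615280/9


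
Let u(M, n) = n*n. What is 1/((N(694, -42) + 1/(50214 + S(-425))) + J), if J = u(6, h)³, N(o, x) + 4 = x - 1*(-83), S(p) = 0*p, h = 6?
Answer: 50214/2344642303 ≈ 2.1416e-5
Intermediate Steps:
S(p) = 0
u(M, n) = n²
N(o, x) = 79 + x (N(o, x) = -4 + (x - 1*(-83)) = -4 + (x + 83) = -4 + (83 + x) = 79 + x)
J = 46656 (J = (6²)³ = 36³ = 46656)
1/((N(694, -42) + 1/(50214 + S(-425))) + J) = 1/(((79 - 42) + 1/(50214 + 0)) + 46656) = 1/((37 + 1/50214) + 46656) = 1/(1857919/50214 + 46656) = 1/(2344642303/50214) = 50214/2344642303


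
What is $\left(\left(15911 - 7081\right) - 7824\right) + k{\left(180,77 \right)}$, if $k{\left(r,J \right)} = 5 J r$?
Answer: $70306$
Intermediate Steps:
$k{\left(r,J \right)} = 5 J r$
$\left(\left(15911 - 7081\right) - 7824\right) + k{\left(180,77 \right)} = \left(\left(15911 - 7081\right) - 7824\right) + 5 \cdot 77 \cdot 180 = \left(8830 - 7824\right) + 69300 = 1006 + 69300 = 70306$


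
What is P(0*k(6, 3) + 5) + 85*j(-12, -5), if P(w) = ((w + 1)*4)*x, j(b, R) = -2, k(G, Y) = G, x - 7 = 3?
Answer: 70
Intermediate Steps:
x = 10 (x = 7 + 3 = 10)
P(w) = 40 + 40*w (P(w) = ((w + 1)*4)*10 = ((1 + w)*4)*10 = (4 + 4*w)*10 = 40 + 40*w)
P(0*k(6, 3) + 5) + 85*j(-12, -5) = (40 + 40*(0*6 + 5)) + 85*(-2) = (40 + 40*(0 + 5)) - 170 = (40 + 40*5) - 170 = (40 + 200) - 170 = 240 - 170 = 70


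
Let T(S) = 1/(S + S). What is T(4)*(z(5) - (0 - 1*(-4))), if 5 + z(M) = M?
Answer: -½ ≈ -0.50000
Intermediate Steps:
z(M) = -5 + M
T(S) = 1/(2*S)
T(4)*(z(5) - (0 - 1*(-4))) = ((½)/4)*((-5 + 5) - (0 - 1*(-4))) = ((½)*(¼))*(0 - (0 + 4)) = (0 - 1*4)/8 = (0 - 4)/8 = (⅛)*(-4) = -½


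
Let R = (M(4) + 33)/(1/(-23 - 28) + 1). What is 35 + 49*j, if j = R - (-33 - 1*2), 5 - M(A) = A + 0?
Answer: 86233/25 ≈ 3449.3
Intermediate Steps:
M(A) = 5 - A (M(A) = 5 - (A + 0) = 5 - A)
R = 867/25 (R = ((5 - 1*4) + 33)/(1/(-23 - 28) + 1) = ((5 - 4) + 33)/(1/(-51) + 1) = (1 + 33)/(-1/51 + 1) = 34/(50/51) = 34*(51/50) = 867/25 ≈ 34.680)
j = 1742/25 (j = 867/25 - (-33 - 1*2) = 867/25 - (-33 - 2) = 867/25 - 1*(-35) = 867/25 + 35 = 1742/25 ≈ 69.680)
35 + 49*j = 35 + 49*(1742/25) = 35 + 85358/25 = 86233/25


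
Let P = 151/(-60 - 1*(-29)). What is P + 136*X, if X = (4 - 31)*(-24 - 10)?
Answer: 3870137/31 ≈ 1.2484e+5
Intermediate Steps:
X = 918 (X = -27*(-34) = 918)
P = -151/31 (P = 151/(-60 + 29) = 151/(-31) = 151*(-1/31) = -151/31 ≈ -4.8710)
P + 136*X = -151/31 + 136*918 = -151/31 + 124848 = 3870137/31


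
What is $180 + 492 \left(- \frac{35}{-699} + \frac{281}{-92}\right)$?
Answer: $- \frac{6956539}{5359} \approx -1298.1$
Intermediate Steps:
$180 + 492 \left(- \frac{35}{-699} + \frac{281}{-92}\right) = 180 + 492 \left(\left(-35\right) \left(- \frac{1}{699}\right) + 281 \left(- \frac{1}{92}\right)\right) = 180 + 492 \left(\frac{35}{699} - \frac{281}{92}\right) = 180 + 492 \left(- \frac{193199}{64308}\right) = 180 - \frac{7921159}{5359} = - \frac{6956539}{5359}$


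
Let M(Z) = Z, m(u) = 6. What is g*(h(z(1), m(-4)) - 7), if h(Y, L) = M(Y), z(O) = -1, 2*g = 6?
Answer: -24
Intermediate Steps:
g = 3 (g = (½)*6 = 3)
h(Y, L) = Y
g*(h(z(1), m(-4)) - 7) = 3*(-1 - 7) = 3*(-8) = -24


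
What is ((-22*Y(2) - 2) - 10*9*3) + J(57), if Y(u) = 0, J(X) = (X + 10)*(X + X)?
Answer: 7366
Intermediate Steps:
J(X) = 2*X*(10 + X) (J(X) = (10 + X)*(2*X) = 2*X*(10 + X))
((-22*Y(2) - 2) - 10*9*3) + J(57) = ((-22*0 - 2) - 10*9*3) + 2*57*(10 + 57) = ((0 - 2) - 90*3) + 2*57*67 = (-2 - 270) + 7638 = -272 + 7638 = 7366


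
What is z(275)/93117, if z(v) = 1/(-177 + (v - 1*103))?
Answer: -1/465585 ≈ -2.1478e-6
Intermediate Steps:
z(v) = 1/(-280 + v) (z(v) = 1/(-177 + (v - 103)) = 1/(-177 + (-103 + v)) = 1/(-280 + v))
z(275)/93117 = 1/((-280 + 275)*93117) = (1/93117)/(-5) = -⅕*1/93117 = -1/465585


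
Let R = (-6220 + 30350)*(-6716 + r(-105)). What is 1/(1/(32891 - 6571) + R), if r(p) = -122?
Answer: -26320/4342824740799 ≈ -6.0606e-9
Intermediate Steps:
R = -165000940 (R = (-6220 + 30350)*(-6716 - 122) = 24130*(-6838) = -165000940)
1/(1/(32891 - 6571) + R) = 1/(1/(32891 - 6571) - 165000940) = 1/(1/26320 - 165000940) = 1/(-4342824740799/26320) = -26320/4342824740799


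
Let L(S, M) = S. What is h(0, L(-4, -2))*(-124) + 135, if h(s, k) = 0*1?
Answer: 135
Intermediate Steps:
h(s, k) = 0
h(0, L(-4, -2))*(-124) + 135 = 0*(-124) + 135 = 0 + 135 = 135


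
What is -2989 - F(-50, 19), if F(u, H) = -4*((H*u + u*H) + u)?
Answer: -10789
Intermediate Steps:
F(u, H) = -4*u - 8*H*u (F(u, H) = -4*((H*u + H*u) + u) = -4*(2*H*u + u) = -4*(u + 2*H*u) = -4*u - 8*H*u)
-2989 - F(-50, 19) = -2989 - (-4)*(-50)*(1 + 2*19) = -2989 - (-4)*(-50)*(1 + 38) = -2989 - (-4)*(-50)*39 = -2989 - 1*7800 = -2989 - 7800 = -10789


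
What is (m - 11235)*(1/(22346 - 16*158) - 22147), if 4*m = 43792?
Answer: 125966953315/19818 ≈ 6.3562e+6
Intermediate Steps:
m = 10948 (m = (1/4)*43792 = 10948)
(m - 11235)*(1/(22346 - 16*158) - 22147) = (10948 - 11235)*(1/(22346 - 16*158) - 22147) = -287*(1/(22346 - 2528) - 22147) = -287*(1/19818 - 22147) = -287*(-438909245/19818) = 125966953315/19818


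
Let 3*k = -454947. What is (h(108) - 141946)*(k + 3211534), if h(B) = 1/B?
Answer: -46908548050795/108 ≈ -4.3434e+11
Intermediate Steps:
k = -151649 (k = (⅓)*(-454947) = -151649)
(h(108) - 141946)*(k + 3211534) = (1/108 - 141946)*(-151649 + 3211534) = (1/108 - 141946)*3059885 = -15330167/108*3059885 = -46908548050795/108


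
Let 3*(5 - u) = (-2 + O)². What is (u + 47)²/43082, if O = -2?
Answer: 9800/193869 ≈ 0.050550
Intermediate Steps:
u = -⅓ (u = 5 - (-2 - 2)²/3 = 5 - ⅓*(-4)² = 5 - ⅓*16 = 5 - 16/3 = -⅓ ≈ -0.33333)
(u + 47)²/43082 = (-⅓ + 47)²/43082 = (140/3)²*(1/43082) = (19600/9)*(1/43082) = 9800/193869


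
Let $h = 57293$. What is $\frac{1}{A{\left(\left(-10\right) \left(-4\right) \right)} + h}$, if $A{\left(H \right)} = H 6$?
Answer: $\frac{1}{57533} \approx 1.7381 \cdot 10^{-5}$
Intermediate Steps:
$A{\left(H \right)} = 6 H$
$\frac{1}{A{\left(\left(-10\right) \left(-4\right) \right)} + h} = \frac{1}{6 \left(\left(-10\right) \left(-4\right)\right) + 57293} = \frac{1}{6 \cdot 40 + 57293} = \frac{1}{240 + 57293} = \frac{1}{57533}$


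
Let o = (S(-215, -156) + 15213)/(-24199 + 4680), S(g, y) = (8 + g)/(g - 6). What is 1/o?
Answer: -4313699/3362280 ≈ -1.2830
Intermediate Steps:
S(g, y) = (8 + g)/(-6 + g)
o = -3362280/4313699 (o = ((8 - 215)/(-6 - 215) + 15213)/(-24199 + 4680) = (-207/(-221) + 15213)/(-19519) = (-1/221*(-207) + 15213)*(-1/19519) = (207/221 + 15213)*(-1/19519) = (3362280/221)*(-1/19519) = -3362280/4313699 ≈ -0.77944)
1/o = 1/(-3362280/4313699) = -4313699/3362280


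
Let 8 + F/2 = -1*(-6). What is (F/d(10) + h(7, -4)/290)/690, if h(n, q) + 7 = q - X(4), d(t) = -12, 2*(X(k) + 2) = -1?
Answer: 23/52200 ≈ 0.00044061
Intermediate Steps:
X(k) = -5/2 (X(k) = -2 + (½)*(-1) = -2 - ½ = -5/2)
F = -4 (F = -16 + 2*(-1*(-6)) = -16 + 2*6 = -16 + 12 = -4)
h(n, q) = -9/2 + q (h(n, q) = -7 + (q - 1*(-5/2)) = -7 + (q + 5/2) = -7 + (5/2 + q) = -9/2 + q)
(F/d(10) + h(7, -4)/290)/690 = (-4/(-12) + (-9/2 - 4)/290)/690 = (-4*(-1/12) - 17/2*1/290)*(1/690) = (⅓ - 17/580)*(1/690) = (529/1740)*(1/690) = 23/52200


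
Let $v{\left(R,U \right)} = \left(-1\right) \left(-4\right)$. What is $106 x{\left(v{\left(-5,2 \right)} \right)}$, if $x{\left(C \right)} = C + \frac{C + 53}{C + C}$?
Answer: $\frac{4717}{4} \approx 1179.3$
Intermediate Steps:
$v{\left(R,U \right)} = 4$
$x{\left(C \right)} = C + \frac{53 + C}{2 C}$
$106 x{\left(v{\left(-5,2 \right)} \right)} = 106 \left(\frac{1}{2} + 4 + \frac{53}{2 \cdot 4}\right) = 106 \left(\frac{1}{2} + 4 + \frac{53}{2} \cdot \frac{1}{4}\right) = 106 \left(\frac{1}{2} + 4 + \frac{53}{8}\right) = 106 \cdot \frac{89}{8} = \frac{4717}{4}$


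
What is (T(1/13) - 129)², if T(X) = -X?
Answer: 2815684/169 ≈ 16661.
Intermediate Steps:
(T(1/13) - 129)² = (-1/13 - 129)² = (-1678/13)² = 2815684/169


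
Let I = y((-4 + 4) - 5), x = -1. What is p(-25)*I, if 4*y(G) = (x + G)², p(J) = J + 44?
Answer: 171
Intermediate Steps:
p(J) = 44 + J
y(G) = (-1 + G)²/4
I = 9 (I = (-1 + ((-4 + 4) - 5))²/4 = (-1 + (0 - 5))²/4 = (-1 - 5)²/4 = (¼)*(-6)² = (¼)*36 = 9)
p(-25)*I = (44 - 25)*9 = 19*9 = 171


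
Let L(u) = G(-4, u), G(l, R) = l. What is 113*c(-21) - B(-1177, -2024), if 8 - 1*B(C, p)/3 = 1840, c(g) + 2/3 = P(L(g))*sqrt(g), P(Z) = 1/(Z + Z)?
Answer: 16262/3 - 113*I*sqrt(21)/8 ≈ 5420.7 - 64.729*I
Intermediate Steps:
L(u) = -4
P(Z) = 1/(2*Z)
c(g) = -2/3 - sqrt(g)/8 (c(g) = -2/3 + ((1/2)/(-4))*sqrt(g) = -2/3 + ((1/2)*(-1/4))*sqrt(g) = -2/3 - sqrt(g)/8)
B(C, p) = -5496 (B(C, p) = 24 - 3*1840 = 24 - 5520 = -5496)
113*c(-21) - B(-1177, -2024) = 113*(-2/3 - I*sqrt(21)/8) - 1*(-5496) = 113*(-2/3 - I*sqrt(21)/8) + 5496 = (-226/3 - 113*I*sqrt(21)/8) + 5496 = 16262/3 - 113*I*sqrt(21)/8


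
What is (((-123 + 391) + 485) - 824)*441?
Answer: -31311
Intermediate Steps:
(((-123 + 391) + 485) - 824)*441 = ((268 + 485) - 824)*441 = (753 - 824)*441 = -71*441 = -31311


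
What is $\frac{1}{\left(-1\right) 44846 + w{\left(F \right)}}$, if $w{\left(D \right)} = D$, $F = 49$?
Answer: $- \frac{1}{44797} \approx -2.2323 \cdot 10^{-5}$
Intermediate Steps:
$\frac{1}{\left(-1\right) 44846 + w{\left(F \right)}} = \frac{1}{\left(-1\right) 44846 + 49} = \frac{1}{-44846 + 49} = \frac{1}{-44797} = - \frac{1}{44797}$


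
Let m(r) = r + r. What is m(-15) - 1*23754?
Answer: -23784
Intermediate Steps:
m(r) = 2*r
m(-15) - 1*23754 = 2*(-15) - 1*23754 = -30 - 23754 = -23784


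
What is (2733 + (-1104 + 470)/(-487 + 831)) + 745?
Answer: 597899/172 ≈ 3476.2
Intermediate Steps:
(2733 + (-1104 + 470)/(-487 + 831)) + 745 = (2733 - 634/344) + 745 = (2733 - 634*1/344) + 745 = (2733 - 317/172) + 745 = 469759/172 + 745 = 597899/172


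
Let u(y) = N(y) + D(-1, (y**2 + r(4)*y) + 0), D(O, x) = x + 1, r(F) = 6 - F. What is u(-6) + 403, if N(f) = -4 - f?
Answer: 430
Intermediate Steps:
D(O, x) = 1 + x
u(y) = -3 + y + y**2 (u(y) = (-4 - y) + (1 + ((y**2 + (6 - 1*4)*y) + 0)) = (-4 - y) + (1 + ((y**2 + (6 - 4)*y) + 0)) = (-4 - y) + (1 + ((y**2 + 2*y) + 0)) = (-4 - y) + (1 + (y**2 + 2*y)) = (-4 - y) + (1 + y**2 + 2*y) = -3 + y + y**2)
u(-6) + 403 = (-3 - 6 + (-6)**2) + 403 = (-3 - 6 + 36) + 403 = 27 + 403 = 430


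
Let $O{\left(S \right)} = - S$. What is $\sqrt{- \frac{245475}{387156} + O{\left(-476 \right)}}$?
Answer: $\frac{\sqrt{1979235905801}}{64526} \approx 21.803$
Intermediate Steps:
$\sqrt{- \frac{245475}{387156} + O{\left(-476 \right)}} = \sqrt{- \frac{245475}{387156} - -476} = \sqrt{\left(-245475\right) \frac{1}{387156} + 476} = \sqrt{- \frac{81825}{129052} + 476} = \sqrt{\frac{61346927}{129052}} = \frac{\sqrt{1979235905801}}{64526}$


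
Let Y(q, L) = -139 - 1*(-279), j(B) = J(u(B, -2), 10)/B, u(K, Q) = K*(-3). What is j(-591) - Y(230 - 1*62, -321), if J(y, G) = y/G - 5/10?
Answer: -414584/2955 ≈ -140.30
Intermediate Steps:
u(K, Q) = -3*K
J(y, G) = -1/2 + y/G (J(y, G) = y/G - 5*1/10 = y/G - 1/2 = -1/2 + y/G)
j(B) = (-1/2 - 3*B/10)/B (j(B) = ((-3*B - 1/2*10)/10)/B = ((-3*B - 5)/10)/B = ((-5 - 3*B)/10)/B = (-1/2 - 3*B/10)/B)
Y(q, L) = 140 (Y(q, L) = -139 + 279 = 140)
j(-591) - Y(230 - 1*62, -321) = (1/10)*(-5 - 3*(-591))/(-591) - 1*140 = (1/10)*(-1/591)*(-5 + 1773) - 140 = (1/10)*(-1/591)*1768 - 140 = -884/2955 - 140 = -414584/2955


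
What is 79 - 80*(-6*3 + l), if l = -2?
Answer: 1679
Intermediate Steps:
79 - 80*(-6*3 + l) = 79 - 80*(-6*3 - 2) = 79 - 80*(-18 - 2) = 79 - 80*(-20) = 79 + 1600 = 1679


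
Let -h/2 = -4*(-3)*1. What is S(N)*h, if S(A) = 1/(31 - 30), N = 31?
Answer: -24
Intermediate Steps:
S(A) = 1 (S(A) = 1/1 = 1)
h = -24 (h = -2*(-4*(-3)) = -24 ≈ -24.000)
S(N)*h = 1*(-24) = -24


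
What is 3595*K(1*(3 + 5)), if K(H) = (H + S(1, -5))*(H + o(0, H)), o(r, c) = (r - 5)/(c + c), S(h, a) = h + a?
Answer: 442185/4 ≈ 1.1055e+5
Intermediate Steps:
S(h, a) = a + h
o(r, c) = (-5 + r)/(2*c) (o(r, c) = (-5 + r)/((2*c)) = (-5 + r)*(1/(2*c)) = (-5 + r)/(2*c))
K(H) = (-4 + H)*(H - 5/(2*H)) (K(H) = (H + (-5 + 1))*(H + (-5 + 0)/(2*H)) = (H - 4)*(H + (½)*(-5)/H) = (-4 + H)*(H - 5/(2*H)))
3595*K(1*(3 + 5)) = 3595*(-5/2 + (1*(3 + 5))² - 4*(3 + 5) + 10/((1*(3 + 5)))) = 3595*(-5/2 + (1*8)² - 4*8 + 10/((1*8))) = 3595*(-5/2 + 8² - 4*8 + 10/8) = 3595*(-5/2 + 64 - 32 + 10*(⅛)) = 3595*(-5/2 + 64 - 32 + 5/4) = 3595*(123/4) = 442185/4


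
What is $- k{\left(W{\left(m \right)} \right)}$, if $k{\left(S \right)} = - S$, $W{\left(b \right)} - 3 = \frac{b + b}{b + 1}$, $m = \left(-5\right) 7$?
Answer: $\frac{86}{17} \approx 5.0588$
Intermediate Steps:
$m = -35$
$W{\left(b \right)} = 3 + \frac{2 b}{1 + b}$ ($W{\left(b \right)} = 3 + \frac{b + b}{b + 1} = 3 + \frac{2 b}{1 + b}$)
$- k{\left(W{\left(m \right)} \right)} = - \left(-1\right) \frac{3 + 5 \left(-35\right)}{1 - 35} = - \left(-1\right) \frac{3 - 175}{-34} = - \left(-1\right) \left(\left(- \frac{1}{34}\right) \left(-172\right)\right) = - \frac{\left(-1\right) 86}{17} = \left(-1\right) \left(- \frac{86}{17}\right) = \frac{86}{17}$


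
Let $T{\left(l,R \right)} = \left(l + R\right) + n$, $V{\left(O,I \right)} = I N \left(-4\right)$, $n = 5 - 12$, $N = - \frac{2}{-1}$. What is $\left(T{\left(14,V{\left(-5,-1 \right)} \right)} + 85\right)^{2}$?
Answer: $10000$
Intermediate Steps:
$N = 2$ ($N = \left(-2\right) \left(-1\right) = 2$)
$n = -7$ ($n = 5 - 12 = -7$)
$V{\left(O,I \right)} = - 8 I$ ($V{\left(O,I \right)} = I 2 \left(-4\right) = 2 I \left(-4\right) = - 8 I$)
$T{\left(l,R \right)} = -7 + R + l$ ($T{\left(l,R \right)} = \left(l + R\right) - 7 = \left(R + l\right) - 7 = -7 + R + l$)
$\left(T{\left(14,V{\left(-5,-1 \right)} \right)} + 85\right)^{2} = \left(\left(-7 - -8 + 14\right) + 85\right)^{2} = \left(\left(-7 + 8 + 14\right) + 85\right)^{2} = \left(15 + 85\right)^{2} = 100^{2} = 10000$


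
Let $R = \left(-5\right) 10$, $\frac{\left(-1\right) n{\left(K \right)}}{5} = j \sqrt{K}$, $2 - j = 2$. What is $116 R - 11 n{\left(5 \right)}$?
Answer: $-5800$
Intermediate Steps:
$j = 0$ ($j = 2 - 2 = 0$)
$n{\left(K \right)} = 0$ ($n{\left(K \right)} = - 5 \cdot 0 \sqrt{K} = \left(-5\right) 0 = 0$)
$R = -50$
$116 R - 11 n{\left(5 \right)} = 116 \left(-50\right) - 0 = -5800 + 0 = -5800$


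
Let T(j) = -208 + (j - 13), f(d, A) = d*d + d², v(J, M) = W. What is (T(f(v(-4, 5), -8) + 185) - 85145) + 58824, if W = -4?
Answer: -26325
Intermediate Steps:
v(J, M) = -4
f(d, A) = 2*d² (f(d, A) = d² + d² = 2*d²)
T(j) = -221 + j (T(j) = -208 + (-13 + j) = -221 + j)
(T(f(v(-4, 5), -8) + 185) - 85145) + 58824 = ((-221 + (2*(-4)² + 185)) - 85145) + 58824 = ((-221 + (2*16 + 185)) - 85145) + 58824 = ((-221 + (32 + 185)) - 85145) + 58824 = ((-221 + 217) - 85145) + 58824 = (-4 - 85145) + 58824 = -85149 + 58824 = -26325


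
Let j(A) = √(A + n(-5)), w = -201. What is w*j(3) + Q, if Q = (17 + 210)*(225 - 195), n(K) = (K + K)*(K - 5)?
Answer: 6810 - 201*√103 ≈ 4770.1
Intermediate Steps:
n(K) = 2*K*(-5 + K) (n(K) = (2*K)*(-5 + K) = 2*K*(-5 + K))
Q = 6810 (Q = 227*30 = 6810)
j(A) = √(100 + A) (j(A) = √(A + 2*(-5)*(-5 - 5)) = √(A + 2*(-5)*(-10)) = √(A + 100) = √(100 + A))
w*j(3) + Q = -201*√(100 + 3) + 6810 = -201*√103 + 6810 = 6810 - 201*√103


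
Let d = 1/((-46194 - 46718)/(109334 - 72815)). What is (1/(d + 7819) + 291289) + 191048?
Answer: 350390052322745/726442409 ≈ 4.8234e+5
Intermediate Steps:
d = -36519/92912 (d = 1/(-92912/36519) = -36519/92912 ≈ -0.39305)
(1/(d + 7819) + 291289) + 191048 = (1/(-36519/92912 + 7819) + 291289) + 191048 = (1/(726442409/92912) + 291289) + 191048 = (92912/726442409 + 291289) + 191048 = 211604682968113/726442409 + 191048 = 350390052322745/726442409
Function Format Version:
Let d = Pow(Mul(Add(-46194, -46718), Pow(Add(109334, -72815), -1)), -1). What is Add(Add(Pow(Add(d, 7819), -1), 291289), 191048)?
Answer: Rational(350390052322745, 726442409) ≈ 4.8234e+5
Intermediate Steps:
d = Rational(-36519, 92912) (d = Pow(Mul(-92912, Pow(36519, -1)), -1) = Pow(Mul(-92912, Rational(1, 36519)), -1) = Pow(Rational(-92912, 36519), -1) = Rational(-36519, 92912) ≈ -0.39305)
Add(Add(Pow(Add(d, 7819), -1), 291289), 191048) = Add(Add(Pow(Add(Rational(-36519, 92912), 7819), -1), 291289), 191048) = Add(Add(Pow(Rational(726442409, 92912), -1), 291289), 191048) = Add(Add(Rational(92912, 726442409), 291289), 191048) = Add(Rational(211604682968113, 726442409), 191048) = Rational(350390052322745, 726442409)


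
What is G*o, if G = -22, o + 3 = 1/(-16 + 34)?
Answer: 583/9 ≈ 64.778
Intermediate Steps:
o = -53/18 (o = -3 + 1/(-16 + 34) = -3 + 1/18 = -53/18 ≈ -2.9444)
G*o = -22*(-53/18) = 583/9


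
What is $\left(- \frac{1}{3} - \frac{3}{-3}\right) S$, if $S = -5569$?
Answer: $- \frac{11138}{3} \approx -3712.7$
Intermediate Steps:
$\left(- \frac{1}{3} - \frac{3}{-3}\right) S = \left(- \frac{1}{3} - \frac{3}{-3}\right) \left(-5569\right) = \left(\left(-1\right) \frac{1}{3} - -1\right) \left(-5569\right) = \left(- \frac{1}{3} + 1\right) \left(-5569\right) = \frac{2}{3} \left(-5569\right) = - \frac{11138}{3}$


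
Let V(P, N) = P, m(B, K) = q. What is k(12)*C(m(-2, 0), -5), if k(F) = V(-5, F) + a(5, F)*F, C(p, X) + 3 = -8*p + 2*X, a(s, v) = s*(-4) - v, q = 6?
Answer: 23729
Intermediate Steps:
m(B, K) = 6
a(s, v) = -v - 4*s (a(s, v) = -4*s - v = -v - 4*s)
C(p, X) = -3 - 8*p + 2*X (C(p, X) = -3 + (-8*p + 2*X) = -3 - 8*p + 2*X)
k(F) = -5 + F*(-20 - F) (k(F) = -5 + (-F - 4*5)*F = -5 + (-F - 20)*F = -5 + (-20 - F)*F = -5 + F*(-20 - F))
k(12)*C(m(-2, 0), -5) = (-5 - 1*12*(20 + 12))*(-3 - 8*6 + 2*(-5)) = (-5 - 1*12*32)*(-3 - 48 - 10) = (-5 - 384)*(-61) = -389*(-61) = 23729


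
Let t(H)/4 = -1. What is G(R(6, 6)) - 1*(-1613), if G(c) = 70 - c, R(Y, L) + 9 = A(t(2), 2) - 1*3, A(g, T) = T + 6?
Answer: 1687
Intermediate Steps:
t(H) = -4 (t(H) = 4*(-1) = -4)
A(g, T) = 6 + T
R(Y, L) = -4 (R(Y, L) = -9 + ((6 + 2) - 1*3) = -9 + (8 - 3) = -9 + 5 = -4)
G(R(6, 6)) - 1*(-1613) = (70 - 1*(-4)) - 1*(-1613) = (70 + 4) + 1613 = 74 + 1613 = 1687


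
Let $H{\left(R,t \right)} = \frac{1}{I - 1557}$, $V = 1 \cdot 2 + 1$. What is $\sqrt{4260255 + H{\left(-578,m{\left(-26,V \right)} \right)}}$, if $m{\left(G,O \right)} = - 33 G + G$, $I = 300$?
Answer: $\frac{\sqrt{6731411651238}}{1257} \approx 2064.0$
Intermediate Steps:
$V = 3$ ($V = 2 + 1 = 3$)
$m{\left(G,O \right)} = - 32 G$
$H{\left(R,t \right)} = - \frac{1}{1257}$ ($H{\left(R,t \right)} = \frac{1}{300 - 1557} = \frac{1}{-1257} = - \frac{1}{1257}$)
$\sqrt{4260255 + H{\left(-578,m{\left(-26,V \right)} \right)}} = \sqrt{4260255 - \frac{1}{1257}} = \sqrt{\frac{5355140534}{1257}} = \frac{\sqrt{6731411651238}}{1257}$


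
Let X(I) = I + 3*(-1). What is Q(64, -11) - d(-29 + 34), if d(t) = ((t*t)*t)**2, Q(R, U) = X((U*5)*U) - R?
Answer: -15087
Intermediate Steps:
X(I) = -3 + I (X(I) = I - 3 = -3 + I)
Q(R, U) = -3 - R + 5*U**2 (Q(R, U) = (-3 + (U*5)*U) - R = (-3 + (5*U)*U) - R = (-3 + 5*U**2) - R = -3 - R + 5*U**2)
d(t) = t**6 (d(t) = (t**2*t)**2 = (t**3)**2 = t**6)
Q(64, -11) - d(-29 + 34) = (-3 - 1*64 + 5*(-11)**2) - (-29 + 34)**6 = (-3 - 64 + 5*121) - 1*5**6 = (-3 - 64 + 605) - 1*15625 = 538 - 15625 = -15087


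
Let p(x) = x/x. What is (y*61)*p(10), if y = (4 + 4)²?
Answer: 3904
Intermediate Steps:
p(x) = 1
y = 64 (y = 8² = 64)
(y*61)*p(10) = (64*61)*1 = 3904*1 = 3904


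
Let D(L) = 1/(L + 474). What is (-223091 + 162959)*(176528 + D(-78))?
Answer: -350294400979/33 ≈ -1.0615e+10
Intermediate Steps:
D(L) = 1/(474 + L)
(-223091 + 162959)*(176528 + D(-78)) = (-223091 + 162959)*(176528 + 1/(474 - 78)) = -60132*(176528 + 1/396) = -60132*69905089/396 = -350294400979/33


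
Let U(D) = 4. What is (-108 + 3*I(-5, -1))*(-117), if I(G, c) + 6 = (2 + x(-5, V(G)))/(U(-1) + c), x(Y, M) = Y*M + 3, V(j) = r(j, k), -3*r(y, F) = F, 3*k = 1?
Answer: 14092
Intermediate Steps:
k = 1/3 (k = (1/3)*1 = 1/3 ≈ 0.33333)
r(y, F) = -F/3
V(j) = -1/9 (V(j) = -1/3*1/3 = -1/9)
x(Y, M) = 3 + M*Y (x(Y, M) = M*Y + 3 = 3 + M*Y)
I(G, c) = -6 + 50/(9*(4 + c)) (I(G, c) = -6 + (2 + (3 - 1/9*(-5)))/(4 + c) = -6 + (2 + (3 + 5/9))/(4 + c) = -6 + (2 + 32/9)/(4 + c) = -6 + 50/(9*(4 + c)))
(-108 + 3*I(-5, -1))*(-117) = (-108 + 3*(2*(-83 - 27*(-1))/(9*(4 - 1))))*(-117) = (-108 + 3*((2/9)*(-83 + 27)/3))*(-117) = (-108 + 3*((2/9)*(1/3)*(-56)))*(-117) = (-108 + 3*(-112/27))*(-117) = (-108 - 112/9)*(-117) = -1084/9*(-117) = 14092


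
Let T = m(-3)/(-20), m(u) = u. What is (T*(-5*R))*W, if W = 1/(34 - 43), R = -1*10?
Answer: -⅚ ≈ -0.83333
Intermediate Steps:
R = -10
T = 3/20 (T = -3/(-20) = -3*(-1/20) = 3/20 ≈ 0.15000)
W = -⅑ (W = 1/(-9) = -⅑ ≈ -0.11111)
(T*(-5*R))*W = (3*(-5*(-10))/20)*(-⅑) = ((3/20)*50)*(-⅑) = (15/2)*(-⅑) = -⅚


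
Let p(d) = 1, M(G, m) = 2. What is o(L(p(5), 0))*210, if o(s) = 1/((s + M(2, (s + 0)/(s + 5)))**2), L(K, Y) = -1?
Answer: 210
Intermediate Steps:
o(s) = (2 + s)**(-2) (o(s) = 1/((s + 2)**2) = 1/((2 + s)**2) = (2 + s)**(-2))
o(L(p(5), 0))*210 = 210/(2 - 1)**2 = 210/1**2 = 1*210 = 210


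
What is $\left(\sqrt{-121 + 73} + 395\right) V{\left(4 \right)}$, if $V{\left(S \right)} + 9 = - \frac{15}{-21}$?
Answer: $- \frac{22910}{7} - \frac{232 i \sqrt{3}}{7} \approx -3272.9 - 57.405 i$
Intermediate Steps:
$V{\left(S \right)} = - \frac{58}{7}$ ($V{\left(S \right)} = -9 - \frac{15}{-21} = -9 - - \frac{5}{7} = -9 + \frac{5}{7} = - \frac{58}{7}$)
$\left(\sqrt{-121 + 73} + 395\right) V{\left(4 \right)} = \left(\sqrt{-121 + 73} + 395\right) \left(- \frac{58}{7}\right) = \left(\sqrt{-48} + 395\right) \left(- \frac{58}{7}\right) = \left(4 i \sqrt{3} + 395\right) \left(- \frac{58}{7}\right) = \left(395 + 4 i \sqrt{3}\right) \left(- \frac{58}{7}\right) = - \frac{22910}{7} - \frac{232 i \sqrt{3}}{7}$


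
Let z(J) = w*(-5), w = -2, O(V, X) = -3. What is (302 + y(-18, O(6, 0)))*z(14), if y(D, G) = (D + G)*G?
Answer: 3650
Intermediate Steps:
y(D, G) = G*(D + G)
z(J) = 10 (z(J) = -2*(-5) = 10)
(302 + y(-18, O(6, 0)))*z(14) = (302 - 3*(-18 - 3))*10 = (302 - 3*(-21))*10 = (302 + 63)*10 = 365*10 = 3650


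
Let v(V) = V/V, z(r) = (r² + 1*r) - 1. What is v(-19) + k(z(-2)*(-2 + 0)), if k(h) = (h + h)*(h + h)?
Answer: 17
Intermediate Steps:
z(r) = -1 + r + r² (z(r) = (r² + r) - 1 = (r + r²) - 1 = -1 + r + r²)
k(h) = 4*h² (k(h) = (2*h)*(2*h) = 4*h²)
v(V) = 1
v(-19) + k(z(-2)*(-2 + 0)) = 1 + 4*((-1 - 2 + (-2)²)*(-2 + 0))² = 1 + 4*((-1 - 2 + 4)*(-2))² = 1 + 4*(1*(-2))² = 1 + 4*(-2)² = 1 + 4*4 = 1 + 16 = 17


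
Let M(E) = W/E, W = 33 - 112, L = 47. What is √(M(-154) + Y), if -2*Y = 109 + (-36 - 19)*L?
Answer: √29372574/154 ≈ 35.193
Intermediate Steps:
W = -79
M(E) = -79/E
Y = 1238 (Y = -(109 + (-36 - 19)*47)/2 = -(109 - 55*47)/2 = -(109 - 2585)/2 = -½*(-2476) = 1238)
√(M(-154) + Y) = √(-79/(-154) + 1238) = √(-79*(-1/154) + 1238) = √(79/154 + 1238) = √(190731/154) = √29372574/154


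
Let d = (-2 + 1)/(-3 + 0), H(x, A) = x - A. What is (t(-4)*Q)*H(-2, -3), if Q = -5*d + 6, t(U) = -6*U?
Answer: 104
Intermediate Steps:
d = ⅓ (d = -1/(-3) = -1*(-⅓) = ⅓ ≈ 0.33333)
Q = 13/3 (Q = -5*⅓ + 6 = -5/3 + 6 = 13/3 ≈ 4.3333)
(t(-4)*Q)*H(-2, -3) = (-6*(-4)*(13/3))*(-2 - 1*(-3)) = (24*(13/3))*(-2 + 3) = 104*1 = 104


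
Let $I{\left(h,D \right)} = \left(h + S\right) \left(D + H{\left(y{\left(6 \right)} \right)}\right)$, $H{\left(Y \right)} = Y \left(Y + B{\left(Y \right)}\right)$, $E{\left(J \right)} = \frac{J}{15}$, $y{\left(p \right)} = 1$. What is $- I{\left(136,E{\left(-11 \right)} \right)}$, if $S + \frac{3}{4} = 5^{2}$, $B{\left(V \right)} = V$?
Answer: $- \frac{12179}{60} \approx -202.98$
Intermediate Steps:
$E{\left(J \right)} = \frac{J}{15}$ ($E{\left(J \right)} = J \frac{1}{15} = \frac{J}{15}$)
$H{\left(Y \right)} = 2 Y^{2}$ ($H{\left(Y \right)} = Y \left(Y + Y\right) = Y 2 Y = 2 Y^{2}$)
$S = \frac{97}{4}$ ($S = - \frac{3}{4} + 5^{2} = - \frac{3}{4} + 25 = \frac{97}{4} \approx 24.25$)
$I{\left(h,D \right)} = \left(2 + D\right) \left(\frac{97}{4} + h\right)$ ($I{\left(h,D \right)} = \left(h + \frac{97}{4}\right) \left(D + 2 \cdot 1^{2}\right) = \left(\frac{97}{4} + h\right) \left(D + 2 \cdot 1\right) = \left(\frac{97}{4} + h\right) \left(D + 2\right) = \left(\frac{97}{4} + h\right) \left(2 + D\right) = \left(2 + D\right) \left(\frac{97}{4} + h\right)$)
$- I{\left(136,E{\left(-11 \right)} \right)} = - (\frac{97}{2} + 2 \cdot 136 + \frac{97 \cdot \frac{1}{15} \left(-11\right)}{4} + \frac{1}{15} \left(-11\right) 136) = - (\frac{97}{2} + 272 + \frac{97}{4} \left(- \frac{11}{15}\right) - \frac{1496}{15}) = - (\frac{97}{2} + 272 - \frac{1067}{60} - \frac{1496}{15}) = \left(-1\right) \frac{12179}{60} = - \frac{12179}{60}$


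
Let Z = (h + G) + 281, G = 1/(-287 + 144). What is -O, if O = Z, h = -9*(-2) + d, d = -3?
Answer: -42327/143 ≈ -295.99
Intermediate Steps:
G = -1/143 (G = 1/(-143) = -1/143 ≈ -0.0069930)
h = 15 (h = -9*(-2) - 3 = 18 - 3 = 15)
Z = 42327/143 (Z = (15 - 1/143) + 281 = 2144/143 + 281 = 42327/143 ≈ 295.99)
O = 42327/143 ≈ 295.99
-O = -1*42327/143 = -42327/143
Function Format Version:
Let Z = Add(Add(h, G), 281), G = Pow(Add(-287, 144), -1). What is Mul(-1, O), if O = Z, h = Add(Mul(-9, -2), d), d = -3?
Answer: Rational(-42327, 143) ≈ -295.99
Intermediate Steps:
G = Rational(-1, 143) (G = Pow(-143, -1) = Rational(-1, 143) ≈ -0.0069930)
h = 15 (h = Add(Mul(-9, -2), -3) = Add(18, -3) = 15)
Z = Rational(42327, 143) (Z = Add(Add(15, Rational(-1, 143)), 281) = Add(Rational(2144, 143), 281) = Rational(42327, 143) ≈ 295.99)
O = Rational(42327, 143) ≈ 295.99
Mul(-1, O) = Mul(-1, Rational(42327, 143)) = Rational(-42327, 143)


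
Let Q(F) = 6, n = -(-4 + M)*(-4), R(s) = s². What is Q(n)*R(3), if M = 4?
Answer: 54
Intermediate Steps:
n = 0 (n = -(-4 + 4)*(-4) = -0*(-4) = -1*0 = 0)
Q(n)*R(3) = 6*3² = 6*9 = 54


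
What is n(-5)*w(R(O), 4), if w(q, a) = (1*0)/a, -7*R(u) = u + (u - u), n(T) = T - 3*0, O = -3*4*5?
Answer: 0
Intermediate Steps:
O = -60 (O = -12*5 = -60)
n(T) = T (n(T) = T + 0 = T)
R(u) = -u/7 (R(u) = -(u + (u - u))/7 = -(u + 0)/7 = -u/7)
w(q, a) = 0 (w(q, a) = 0/a = 0)
n(-5)*w(R(O), 4) = -5*0 = 0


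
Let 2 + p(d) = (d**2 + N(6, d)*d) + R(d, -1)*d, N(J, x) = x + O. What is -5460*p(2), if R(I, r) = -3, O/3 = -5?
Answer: 163800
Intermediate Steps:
O = -15 (O = 3*(-5) = -15)
N(J, x) = -15 + x (N(J, x) = x - 15 = -15 + x)
p(d) = -2 + d**2 - 3*d + d*(-15 + d) (p(d) = -2 + ((d**2 + (-15 + d)*d) - 3*d) = -2 + ((d**2 + d*(-15 + d)) - 3*d) = -2 + (d**2 - 3*d + d*(-15 + d)) = -2 + d**2 - 3*d + d*(-15 + d))
-5460*p(2) = -5460*(-2 - 18*2 + 2*2**2) = -5460*(-2 - 36 + 2*4) = -5460*(-2 - 36 + 8) = -5460*(-30) = 163800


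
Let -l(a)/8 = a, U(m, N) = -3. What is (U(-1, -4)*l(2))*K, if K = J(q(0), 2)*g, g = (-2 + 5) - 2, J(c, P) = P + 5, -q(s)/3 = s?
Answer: 336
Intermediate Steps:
q(s) = -3*s
J(c, P) = 5 + P
l(a) = -8*a
g = 1 (g = 3 - 2 = 1)
K = 7 (K = (5 + 2)*1 = 7*1 = 7)
(U(-1, -4)*l(2))*K = -(-24)*2*7 = -3*(-16)*7 = 48*7 = 336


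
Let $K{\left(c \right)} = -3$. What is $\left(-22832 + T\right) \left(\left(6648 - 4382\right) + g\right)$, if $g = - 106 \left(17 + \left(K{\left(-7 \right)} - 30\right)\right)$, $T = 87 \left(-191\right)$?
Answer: $-156296938$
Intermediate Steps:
$T = -16617$
$g = 1696$ ($g = - 106 \left(17 - 33\right) = \left(-106\right) \left(-16\right) = 1696$)
$\left(-22832 + T\right) \left(\left(6648 - 4382\right) + g\right) = \left(-22832 - 16617\right) \left(\left(6648 - 4382\right) + 1696\right) = - 39449 \left(\left(6648 - 4382\right) + 1696\right) = - 39449 \left(2266 + 1696\right) = \left(-39449\right) 3962 = -156296938$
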